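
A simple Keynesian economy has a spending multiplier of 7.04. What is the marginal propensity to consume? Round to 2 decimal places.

k = 1/(1 − MPC), so 1 − MPC = 1/k = 1/7.04 = 0.1420
MPC = 1 − 0.1420 = 0.86

MPC = 0.86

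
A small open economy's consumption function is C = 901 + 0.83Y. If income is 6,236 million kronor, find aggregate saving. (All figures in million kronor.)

C = 901 + 0.83(6236) = 901 + 5175.88 = 6076.88
S = Y − C = 6236 − 6076.88 = 159.12

S = 159.12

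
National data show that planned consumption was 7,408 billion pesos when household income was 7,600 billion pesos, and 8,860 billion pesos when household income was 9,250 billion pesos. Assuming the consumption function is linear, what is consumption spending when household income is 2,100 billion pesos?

C = 2568

MPC = (8860 − 7408)/(9250 − 7600) = 1452/1650 = 0.88
a = 7408 − 0.88(7600) = 7408 − 6688 = 720
C = 720 + 0.88(2100) = 720 + 1848 = 2568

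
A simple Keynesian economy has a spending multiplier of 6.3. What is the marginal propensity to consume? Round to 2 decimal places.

k = 1/(1 − MPC), so 1 − MPC = 1/k = 1/6.3 = 0.1587
MPC = 1 − 0.1587 = 0.84

MPC = 0.84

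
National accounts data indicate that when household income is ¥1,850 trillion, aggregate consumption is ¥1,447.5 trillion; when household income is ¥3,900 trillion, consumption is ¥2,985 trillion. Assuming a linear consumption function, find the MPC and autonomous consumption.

MPC = ΔC/ΔY = (2985 − 1447.5)/(3900 − 1850) = 1537.5/2050 = 0.75
a = C − MPC·Y = 1447.5 − 0.75(1850) = 1447.5 − 1387.5 = 60

MPC = 0.75; a = 60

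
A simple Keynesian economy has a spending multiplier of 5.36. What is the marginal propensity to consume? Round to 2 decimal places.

MPC = 0.81

k = 1/(1 − MPC), so 1 − MPC = 1/k = 1/5.36 = 0.1866
MPC = 1 − 0.1866 = 0.81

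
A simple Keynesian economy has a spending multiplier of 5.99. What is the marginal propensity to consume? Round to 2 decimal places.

MPC = 0.83

k = 1/(1 − MPC), so 1 − MPC = 1/k = 1/5.99 = 0.1669
MPC = 1 − 0.1669 = 0.83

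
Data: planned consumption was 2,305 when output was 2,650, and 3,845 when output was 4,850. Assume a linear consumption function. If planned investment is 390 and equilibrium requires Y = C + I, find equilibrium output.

Y = 2800

MPC = (3845 − 2305)/(4850 − 2650) = 1540/2200 = 0.7
a = 2305 − 0.7(2650) = 450
Equilibrium: Y = 450 + 0.7Y + 390
0.3Y = 840, so Y = 840/0.3 = 2800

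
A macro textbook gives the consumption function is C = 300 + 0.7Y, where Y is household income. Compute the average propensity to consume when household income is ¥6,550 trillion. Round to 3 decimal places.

APC = 0.746

C = 300 + 0.7(6550) = 4885
APC = C/Y = 4885/6550 = 0.746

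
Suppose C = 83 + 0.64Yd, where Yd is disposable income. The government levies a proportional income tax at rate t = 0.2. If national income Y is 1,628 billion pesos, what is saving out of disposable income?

Yd = (1 − 0.2)(1628) = 0.8(1628) = 1302.4
C = 83 + 0.64(1302.4) = 83 + 833.536 = 916.536
S = Yd − C = 1302.4 − 916.536 = 385.864

S = 385.864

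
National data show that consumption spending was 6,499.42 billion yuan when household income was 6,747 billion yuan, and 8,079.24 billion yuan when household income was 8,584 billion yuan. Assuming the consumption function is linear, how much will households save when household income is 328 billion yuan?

MPC = (8079.24 − 6499.42)/(8584 − 6747) = 1579.82/1837 = 0.86
a = 6499.42 − 0.86(6747) = 6499.42 − 5802.42 = 697
C = 697 + 0.86(328) = 979.08
S = 328 − 979.08 = -651.08

S = -651.08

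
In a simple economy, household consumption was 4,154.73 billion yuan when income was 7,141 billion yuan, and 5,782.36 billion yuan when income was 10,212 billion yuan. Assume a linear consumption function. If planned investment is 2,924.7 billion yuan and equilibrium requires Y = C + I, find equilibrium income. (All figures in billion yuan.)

MPC = (5782.36 − 4154.73)/(10212 − 7141) = 1627.63/3071 = 0.53
a = 4154.73 − 0.53(7141) = 370
Equilibrium: Y = 370 + 0.53Y + 2924.7
0.47Y = 3294.7, so Y = 3294.7/0.47 = 7010

Y = 7010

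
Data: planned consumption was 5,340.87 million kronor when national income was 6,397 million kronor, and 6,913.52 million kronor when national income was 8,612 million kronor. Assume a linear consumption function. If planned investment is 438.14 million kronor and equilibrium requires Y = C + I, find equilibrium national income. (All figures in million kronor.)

MPC = (6913.52 − 5340.87)/(8612 − 6397) = 1572.65/2215 = 0.71
a = 5340.87 − 0.71(6397) = 799
Equilibrium: Y = 799 + 0.71Y + 438.14
0.29Y = 1237.14, so Y = 1237.14/0.29 = 4266

Y = 4266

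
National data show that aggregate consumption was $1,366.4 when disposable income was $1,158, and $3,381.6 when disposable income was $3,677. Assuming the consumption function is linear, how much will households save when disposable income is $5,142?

MPC = (3381.6 − 1366.4)/(3677 − 1158) = 2015.2/2519 = 0.8
a = 1366.4 − 0.8(1158) = 1366.4 − 926.4 = 440
C = 440 + 0.8(5142) = 4553.6
S = 5142 − 4553.6 = 588.4

S = 588.4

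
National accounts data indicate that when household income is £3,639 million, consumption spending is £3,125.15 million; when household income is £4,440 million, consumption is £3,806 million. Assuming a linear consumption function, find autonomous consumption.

a = 32

MPC = ΔC/ΔY = (3806 − 3125.15)/(4440 − 3639) = 680.85/801 = 0.85
a = C − MPC·Y = 3125.15 − 0.85(3639) = 3125.15 − 3093.15 = 32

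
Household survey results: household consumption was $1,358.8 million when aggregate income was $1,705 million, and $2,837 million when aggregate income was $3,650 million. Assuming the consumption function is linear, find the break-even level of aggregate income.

Y = 262.5

MPC = (2837 − 1358.8)/(3650 − 1705) = 1478.2/1945 = 0.76
a = 1358.8 − 0.76(1705) = 1358.8 − 1295.8 = 63
Break-even: Y = a/(1−MPC) = 63/0.24 = 262.5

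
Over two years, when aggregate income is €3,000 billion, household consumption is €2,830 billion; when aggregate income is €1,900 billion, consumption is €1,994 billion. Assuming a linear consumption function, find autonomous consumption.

a = 550

MPC = ΔC/ΔY = (2830 − 1994)/(3000 − 1900) = 836/1100 = 0.76
a = C − MPC·Y = 1994 − 0.76(1900) = 1994 − 1444 = 550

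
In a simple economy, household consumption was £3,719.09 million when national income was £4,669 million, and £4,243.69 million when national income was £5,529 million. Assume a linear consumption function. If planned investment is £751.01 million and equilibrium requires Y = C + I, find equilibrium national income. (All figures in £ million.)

Y = 4159

MPC = (4243.69 − 3719.09)/(5529 − 4669) = 524.6/860 = 0.61
a = 3719.09 − 0.61(4669) = 871
Equilibrium: Y = 871 + 0.61Y + 751.01
0.39Y = 1622.01, so Y = 1622.01/0.39 = 4159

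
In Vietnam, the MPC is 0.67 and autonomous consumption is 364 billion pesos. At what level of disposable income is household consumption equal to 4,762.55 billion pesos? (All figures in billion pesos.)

Y = 6565

364 + 0.67Y = 4762.55
0.67Y = 4398.55, so Y = 4398.55/0.67 = 6565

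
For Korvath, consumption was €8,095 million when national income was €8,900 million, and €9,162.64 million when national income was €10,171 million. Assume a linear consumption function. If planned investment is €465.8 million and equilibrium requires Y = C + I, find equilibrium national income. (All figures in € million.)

Y = 6780

MPC = (9162.64 − 8095)/(10171 − 8900) = 1067.64/1271 = 0.84
a = 8095 − 0.84(8900) = 619
Equilibrium: Y = 619 + 0.84Y + 465.8
0.16Y = 1084.8, so Y = 1084.8/0.16 = 6780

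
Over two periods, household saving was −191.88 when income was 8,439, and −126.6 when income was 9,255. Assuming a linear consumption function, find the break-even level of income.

MPS = ΔS/ΔY = (-126.6 − (-191.88))/(9255 − 8439) = 65.28/816 = 0.08
MPC = 1 − MPS = 0.92
From S(8439) = -191.88: −a + 0.08(8439) = -191.88, so a = 675.12 − (-191.88) = 867
Break-even (S = 0): Y = a/MPS = 867/0.08 = 10837.5

Y = 10837.5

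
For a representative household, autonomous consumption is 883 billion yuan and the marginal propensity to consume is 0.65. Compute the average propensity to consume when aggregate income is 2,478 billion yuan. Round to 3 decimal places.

C = 883 + 0.65(2478) = 2493.7
APC = C/Y = 2493.7/2478 = 1.006

APC = 1.006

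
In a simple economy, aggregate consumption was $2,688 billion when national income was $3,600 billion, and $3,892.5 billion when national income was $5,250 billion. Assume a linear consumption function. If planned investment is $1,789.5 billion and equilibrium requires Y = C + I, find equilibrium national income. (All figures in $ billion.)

Y = 6850

MPC = (3892.5 − 2688)/(5250 − 3600) = 1204.5/1650 = 0.73
a = 2688 − 0.73(3600) = 60
Equilibrium: Y = 60 + 0.73Y + 1789.5
0.27Y = 1849.5, so Y = 1849.5/0.27 = 6850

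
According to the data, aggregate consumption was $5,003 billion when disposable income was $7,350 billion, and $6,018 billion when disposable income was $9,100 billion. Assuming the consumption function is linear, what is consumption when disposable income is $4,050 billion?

C = 3089

MPC = (6018 − 5003)/(9100 − 7350) = 1015/1750 = 0.58
a = 5003 − 0.58(7350) = 5003 − 4263 = 740
C = 740 + 0.58(4050) = 740 + 2349 = 3089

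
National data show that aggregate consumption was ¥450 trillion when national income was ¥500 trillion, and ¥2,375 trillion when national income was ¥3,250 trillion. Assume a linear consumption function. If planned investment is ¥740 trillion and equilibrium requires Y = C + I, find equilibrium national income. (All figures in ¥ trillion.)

Y = 2800

MPC = (2375 − 450)/(3250 − 500) = 1925/2750 = 0.7
a = 450 − 0.7(500) = 100
Equilibrium: Y = 100 + 0.7Y + 740
0.3Y = 840, so Y = 840/0.3 = 2800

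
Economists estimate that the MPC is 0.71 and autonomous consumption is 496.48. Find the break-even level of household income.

Y = 1712

At break-even, C = Y: 496.48 + 0.71Y = Y
0.29Y = 496.48, so Y = 496.48/0.29 = 1712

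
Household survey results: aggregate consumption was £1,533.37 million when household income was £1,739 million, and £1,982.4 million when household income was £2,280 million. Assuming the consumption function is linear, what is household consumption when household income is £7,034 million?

MPC = (1982.4 − 1533.37)/(2280 − 1739) = 449.03/541 = 0.83
a = 1533.37 − 0.83(1739) = 1533.37 − 1443.37 = 90
C = 90 + 0.83(7034) = 90 + 5838.22 = 5928.22

C = 5928.22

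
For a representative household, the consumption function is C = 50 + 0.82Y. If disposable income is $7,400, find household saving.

C = 50 + 0.82(7400) = 50 + 6068 = 6118
S = Y − C = 7400 − 6118 = 1282

S = 1282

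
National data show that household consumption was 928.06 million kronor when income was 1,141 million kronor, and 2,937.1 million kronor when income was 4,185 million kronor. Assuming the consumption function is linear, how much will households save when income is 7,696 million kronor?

MPC = (2937.1 − 928.06)/(4185 − 1141) = 2009.04/3044 = 0.66
a = 928.06 − 0.66(1141) = 928.06 − 753.06 = 175
C = 175 + 0.66(7696) = 5254.36
S = 7696 − 5254.36 = 2441.64

S = 2441.64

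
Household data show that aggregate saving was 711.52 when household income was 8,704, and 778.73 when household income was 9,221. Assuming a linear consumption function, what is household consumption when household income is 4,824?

MPS = ΔS/ΔY = (778.73 − 711.52)/(9221 − 8704) = 67.21/517 = 0.13
MPC = 1 − MPS = 0.87
Autonomous saving = 711.52 − 0.13(8704) = -420, so a = 420
C = 420 + 0.87(4824) = 420 + 4196.88 = 4616.88

C = 4616.88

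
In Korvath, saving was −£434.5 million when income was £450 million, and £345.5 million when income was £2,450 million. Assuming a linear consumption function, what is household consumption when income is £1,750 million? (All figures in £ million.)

C = 1677.5

MPS = ΔS/ΔY = (345.5 − (-434.5))/(2450 − 450) = 780/2000 = 0.39
MPC = 1 − MPS = 0.61
Autonomous saving = -434.5 − 0.39(450) = -610, so a = 610
C = 610 + 0.61(1750) = 610 + 1067.5 = 1677.5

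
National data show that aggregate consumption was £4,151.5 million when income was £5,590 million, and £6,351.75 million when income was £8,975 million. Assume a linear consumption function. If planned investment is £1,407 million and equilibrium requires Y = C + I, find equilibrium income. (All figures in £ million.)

MPC = (6351.75 − 4151.5)/(8975 − 5590) = 2200.25/3385 = 0.65
a = 4151.5 − 0.65(5590) = 518
Equilibrium: Y = 518 + 0.65Y + 1407
0.35Y = 1925, so Y = 1925/0.35 = 5500

Y = 5500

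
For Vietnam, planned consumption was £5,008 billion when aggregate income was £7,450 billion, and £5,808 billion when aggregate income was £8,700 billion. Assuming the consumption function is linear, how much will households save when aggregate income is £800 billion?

S = 48

MPC = (5808 − 5008)/(8700 − 7450) = 800/1250 = 0.64
a = 5008 − 0.64(7450) = 5008 − 4768 = 240
C = 240 + 0.64(800) = 752
S = 800 − 752 = 48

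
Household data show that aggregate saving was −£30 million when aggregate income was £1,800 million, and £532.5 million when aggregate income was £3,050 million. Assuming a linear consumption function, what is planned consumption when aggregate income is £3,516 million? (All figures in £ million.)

C = 2773.8

MPS = ΔS/ΔY = (532.5 − (-30))/(3050 − 1800) = 562.5/1250 = 0.45
MPC = 1 − MPS = 0.55
Autonomous saving = -30 − 0.45(1800) = -840, so a = 840
C = 840 + 0.55(3516) = 840 + 1933.8 = 2773.8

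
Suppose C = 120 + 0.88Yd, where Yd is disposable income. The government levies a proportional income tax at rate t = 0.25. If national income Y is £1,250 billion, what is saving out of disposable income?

S = -7.5

Yd = (1 − 0.25)(1250) = 0.75(1250) = 937.5
C = 120 + 0.88(937.5) = 120 + 825 = 945
S = Yd − C = 937.5 − 945 = -7.5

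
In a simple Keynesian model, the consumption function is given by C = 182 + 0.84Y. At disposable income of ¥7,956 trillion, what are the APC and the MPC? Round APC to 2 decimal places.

MPC = 0.84 (the slope of the consumption function)
C = 182 + 0.84(7956) = 6865.04, so APC = 6865.04/7956 = 0.86

APC = 0.86; MPC = 0.84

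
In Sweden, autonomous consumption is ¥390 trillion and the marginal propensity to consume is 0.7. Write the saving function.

S = Y − C = Y − (390 + 0.7Y) = -390 + (1 − 0.7)Y

S = -390 + 0.3Y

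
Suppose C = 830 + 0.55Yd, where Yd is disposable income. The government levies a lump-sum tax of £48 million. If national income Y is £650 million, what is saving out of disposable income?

S = -559.1

Yd = Y − T = 650 − 48 = 602
C = 830 + 0.55(602) = 830 + 331.1 = 1161.1
S = Yd − C = 602 − 1161.1 = -559.1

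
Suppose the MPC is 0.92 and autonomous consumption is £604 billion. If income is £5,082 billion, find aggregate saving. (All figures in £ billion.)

C = 604 + 0.92(5082) = 604 + 4675.44 = 5279.44
S = Y − C = 5082 − 5279.44 = -197.44

S = -197.44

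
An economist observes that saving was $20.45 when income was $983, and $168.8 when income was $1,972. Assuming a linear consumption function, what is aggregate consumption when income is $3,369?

C = 2990.65

MPS = ΔS/ΔY = (168.8 − 20.45)/(1972 − 983) = 148.35/989 = 0.15
MPC = 1 − MPS = 0.85
Autonomous saving = 20.45 − 0.15(983) = -127, so a = 127
C = 127 + 0.85(3369) = 127 + 2863.65 = 2990.65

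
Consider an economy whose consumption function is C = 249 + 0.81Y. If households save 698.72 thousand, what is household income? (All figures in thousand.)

S = Y − C = -249 + 0.19Y
-249 + 0.19Y = 698.72, so 0.19Y = 947.72 and Y = 4988

Y = 4988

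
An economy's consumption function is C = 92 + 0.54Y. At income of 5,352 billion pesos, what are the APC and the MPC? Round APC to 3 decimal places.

APC = 0.557; MPC = 0.54

MPC = 0.54 (the slope of the consumption function)
C = 92 + 0.54(5352) = 2982.08, so APC = 2982.08/5352 = 0.557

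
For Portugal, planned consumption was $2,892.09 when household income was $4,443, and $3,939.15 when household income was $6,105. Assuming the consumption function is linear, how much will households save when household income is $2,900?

MPC = (3939.15 − 2892.09)/(6105 − 4443) = 1047.06/1662 = 0.63
a = 2892.09 − 0.63(4443) = 2892.09 − 2799.09 = 93
C = 93 + 0.63(2900) = 1920
S = 2900 − 1920 = 980

S = 980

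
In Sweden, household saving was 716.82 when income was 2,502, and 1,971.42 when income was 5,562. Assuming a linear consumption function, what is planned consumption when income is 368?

C = 526.12

MPS = ΔS/ΔY = (1971.42 − 716.82)/(5562 − 2502) = 1254.6/3060 = 0.41
MPC = 1 − MPS = 0.59
Autonomous saving = 716.82 − 0.41(2502) = -309, so a = 309
C = 309 + 0.59(368) = 309 + 217.12 = 526.12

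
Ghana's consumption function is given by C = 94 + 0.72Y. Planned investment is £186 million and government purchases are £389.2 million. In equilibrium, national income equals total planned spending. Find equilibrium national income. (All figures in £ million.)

Y = 2390

Y = C + I + G = 94 + 0.72Y + 186 + 389.2
Y − 0.72Y = 669.2
0.28Y = 669.2, so Y = 669.2/0.28 = 2390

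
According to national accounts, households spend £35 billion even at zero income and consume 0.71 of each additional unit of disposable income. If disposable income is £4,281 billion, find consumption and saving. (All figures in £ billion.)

C = 3074.51; S = 1206.49

C = 35 + 0.71(4281) = 35 + 3039.51 = 3074.51
S = Y − C = 4281 − 3074.51 = 1206.49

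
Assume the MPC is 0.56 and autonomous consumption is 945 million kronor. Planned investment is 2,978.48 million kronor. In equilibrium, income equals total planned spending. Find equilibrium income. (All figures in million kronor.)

Y = C + I = 945 + 0.56Y + 2978.48
Y − 0.56Y = 3923.48
0.44Y = 3923.48, so Y = 3923.48/0.44 = 8917

Y = 8917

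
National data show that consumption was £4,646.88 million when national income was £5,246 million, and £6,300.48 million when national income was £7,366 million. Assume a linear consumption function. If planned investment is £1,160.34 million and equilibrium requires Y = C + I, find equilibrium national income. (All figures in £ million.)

Y = 7797

MPC = (6300.48 − 4646.88)/(7366 − 5246) = 1653.6/2120 = 0.78
a = 4646.88 − 0.78(5246) = 555
Equilibrium: Y = 555 + 0.78Y + 1160.34
0.22Y = 1715.34, so Y = 1715.34/0.22 = 7797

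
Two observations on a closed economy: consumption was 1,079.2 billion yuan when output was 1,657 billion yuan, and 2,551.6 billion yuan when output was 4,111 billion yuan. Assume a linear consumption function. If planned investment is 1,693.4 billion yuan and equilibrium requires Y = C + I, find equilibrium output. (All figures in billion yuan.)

MPC = (2551.6 − 1079.2)/(4111 − 1657) = 1472.4/2454 = 0.6
a = 1079.2 − 0.6(1657) = 85
Equilibrium: Y = 85 + 0.6Y + 1693.4
0.4Y = 1778.4, so Y = 1778.4/0.4 = 4446

Y = 4446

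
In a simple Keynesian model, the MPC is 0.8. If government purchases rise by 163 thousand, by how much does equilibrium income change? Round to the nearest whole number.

ΔY ≈ 815

The multiplier is 1/(1 − MPC) = 1/0.2.
ΔY = 163/0.2 = 815.00 ≈ 815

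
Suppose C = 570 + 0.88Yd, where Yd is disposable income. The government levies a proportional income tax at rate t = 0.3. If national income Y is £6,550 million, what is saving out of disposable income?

Yd = (1 − 0.3)(6550) = 0.7(6550) = 4585
C = 570 + 0.88(4585) = 570 + 4034.8 = 4604.8
S = Yd − C = 4585 − 4604.8 = -19.8

S = -19.8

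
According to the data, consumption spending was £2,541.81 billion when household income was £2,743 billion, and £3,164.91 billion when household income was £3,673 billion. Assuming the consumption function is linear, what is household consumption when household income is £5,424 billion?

MPC = (3164.91 − 2541.81)/(3673 − 2743) = 623.1/930 = 0.67
a = 2541.81 − 0.67(2743) = 2541.81 − 1837.81 = 704
C = 704 + 0.67(5424) = 704 + 3634.08 = 4338.08

C = 4338.08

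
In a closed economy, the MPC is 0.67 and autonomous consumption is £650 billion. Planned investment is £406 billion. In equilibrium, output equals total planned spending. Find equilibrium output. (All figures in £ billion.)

Y = 3200

Y = C + I = 650 + 0.67Y + 406
Y − 0.67Y = 1056
0.33Y = 1056, so Y = 1056/0.33 = 3200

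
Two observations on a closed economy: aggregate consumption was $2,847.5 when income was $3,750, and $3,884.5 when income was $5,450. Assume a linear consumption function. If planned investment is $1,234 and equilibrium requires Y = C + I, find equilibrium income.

Y = 4600

MPC = (3884.5 − 2847.5)/(5450 − 3750) = 1037/1700 = 0.61
a = 2847.5 − 0.61(3750) = 560
Equilibrium: Y = 560 + 0.61Y + 1234
0.39Y = 1794, so Y = 1794/0.39 = 4600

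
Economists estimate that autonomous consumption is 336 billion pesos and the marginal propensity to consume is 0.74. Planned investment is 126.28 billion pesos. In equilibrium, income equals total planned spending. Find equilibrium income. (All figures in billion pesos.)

Y = C + I = 336 + 0.74Y + 126.28
Y − 0.74Y = 462.28
0.26Y = 462.28, so Y = 462.28/0.26 = 1778

Y = 1778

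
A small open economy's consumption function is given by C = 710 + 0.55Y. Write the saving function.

S = Y − C = Y − (710 + 0.55Y) = -710 + (1 − 0.55)Y

S = -710 + 0.45Y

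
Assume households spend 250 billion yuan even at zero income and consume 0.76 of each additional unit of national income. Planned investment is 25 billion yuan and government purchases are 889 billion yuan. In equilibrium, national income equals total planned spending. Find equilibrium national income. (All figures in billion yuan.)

Y = 4850

Y = C + I + G = 250 + 0.76Y + 25 + 889
Y − 0.76Y = 1164
0.24Y = 1164, so Y = 1164/0.24 = 4850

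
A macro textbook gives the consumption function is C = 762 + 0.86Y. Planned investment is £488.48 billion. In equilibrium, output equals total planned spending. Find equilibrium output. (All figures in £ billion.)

Y = C + I = 762 + 0.86Y + 488.48
Y − 0.86Y = 1250.48
0.14Y = 1250.48, so Y = 1250.48/0.14 = 8932

Y = 8932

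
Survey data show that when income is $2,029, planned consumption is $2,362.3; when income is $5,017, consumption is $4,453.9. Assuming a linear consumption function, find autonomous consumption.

MPC = ΔC/ΔY = (4453.9 − 2362.3)/(5017 − 2029) = 2091.6/2988 = 0.7
a = C − MPC·Y = 2362.3 − 0.7(2029) = 2362.3 − 1420.3 = 942

a = 942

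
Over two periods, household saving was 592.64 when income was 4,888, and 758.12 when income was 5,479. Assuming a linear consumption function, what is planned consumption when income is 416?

C = 1075.52

MPS = ΔS/ΔY = (758.12 − 592.64)/(5479 − 4888) = 165.48/591 = 0.28
MPC = 1 − MPS = 0.72
Autonomous saving = 592.64 − 0.28(4888) = -776, so a = 776
C = 776 + 0.72(416) = 776 + 299.52 = 1075.52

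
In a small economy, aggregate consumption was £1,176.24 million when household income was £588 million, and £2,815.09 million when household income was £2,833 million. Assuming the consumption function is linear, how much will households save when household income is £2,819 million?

MPC = (2815.09 − 1176.24)/(2833 − 588) = 1638.85/2245 = 0.73
a = 1176.24 − 0.73(588) = 1176.24 − 429.24 = 747
C = 747 + 0.73(2819) = 2804.87
S = 2819 − 2804.87 = 14.13

S = 14.13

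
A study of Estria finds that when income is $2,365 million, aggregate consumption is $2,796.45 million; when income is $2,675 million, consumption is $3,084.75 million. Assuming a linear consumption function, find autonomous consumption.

a = 597

MPC = ΔC/ΔY = (3084.75 − 2796.45)/(2675 − 2365) = 288.3/310 = 0.93
a = C − MPC·Y = 2796.45 − 0.93(2365) = 2796.45 − 2199.45 = 597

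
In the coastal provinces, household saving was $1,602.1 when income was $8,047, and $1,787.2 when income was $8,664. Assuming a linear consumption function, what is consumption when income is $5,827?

MPS = ΔS/ΔY = (1787.2 − 1602.1)/(8664 − 8047) = 185.1/617 = 0.3
MPC = 1 − MPS = 0.7
Autonomous saving = 1602.1 − 0.3(8047) = -812, so a = 812
C = 812 + 0.7(5827) = 812 + 4078.9 = 4890.9

C = 4890.9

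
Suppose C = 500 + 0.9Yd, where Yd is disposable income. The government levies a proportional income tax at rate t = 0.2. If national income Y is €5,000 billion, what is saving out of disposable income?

Yd = (1 − 0.2)(5000) = 0.8(5000) = 4000
C = 500 + 0.9(4000) = 500 + 3600 = 4100
S = Yd − C = 4000 − 4100 = -100

S = -100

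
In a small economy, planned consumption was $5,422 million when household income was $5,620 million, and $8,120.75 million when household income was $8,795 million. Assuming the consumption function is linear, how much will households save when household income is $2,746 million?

MPC = (8120.75 − 5422)/(8795 − 5620) = 2698.75/3175 = 0.85
a = 5422 − 0.85(5620) = 5422 − 4777 = 645
C = 645 + 0.85(2746) = 2979.1
S = 2746 − 2979.1 = -233.1

S = -233.1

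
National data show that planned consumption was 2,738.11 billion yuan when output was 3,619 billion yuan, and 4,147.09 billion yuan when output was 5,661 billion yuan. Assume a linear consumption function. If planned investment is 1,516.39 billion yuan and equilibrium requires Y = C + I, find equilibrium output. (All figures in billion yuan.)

Y = 5669

MPC = (4147.09 − 2738.11)/(5661 − 3619) = 1408.98/2042 = 0.69
a = 2738.11 − 0.69(3619) = 241
Equilibrium: Y = 241 + 0.69Y + 1516.39
0.31Y = 1757.39, so Y = 1757.39/0.31 = 5669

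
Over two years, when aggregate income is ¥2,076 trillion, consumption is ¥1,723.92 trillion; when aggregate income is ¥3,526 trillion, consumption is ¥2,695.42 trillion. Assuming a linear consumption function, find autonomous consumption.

a = 333

MPC = ΔC/ΔY = (2695.42 − 1723.92)/(3526 − 2076) = 971.5/1450 = 0.67
a = C − MPC·Y = 1723.92 − 0.67(2076) = 1723.92 − 1390.92 = 333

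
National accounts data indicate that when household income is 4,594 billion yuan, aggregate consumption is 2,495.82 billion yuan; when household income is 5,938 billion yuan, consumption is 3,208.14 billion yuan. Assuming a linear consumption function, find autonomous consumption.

a = 61

MPC = ΔC/ΔY = (3208.14 − 2495.82)/(5938 − 4594) = 712.32/1344 = 0.53
a = C − MPC·Y = 2495.82 − 0.53(4594) = 2495.82 − 2434.82 = 61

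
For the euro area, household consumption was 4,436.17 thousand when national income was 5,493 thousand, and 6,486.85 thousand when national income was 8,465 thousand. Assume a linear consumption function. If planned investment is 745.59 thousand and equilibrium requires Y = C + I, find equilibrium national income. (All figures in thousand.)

MPC = (6486.85 − 4436.17)/(8465 − 5493) = 2050.68/2972 = 0.69
a = 4436.17 − 0.69(5493) = 646
Equilibrium: Y = 646 + 0.69Y + 745.59
0.31Y = 1391.59, so Y = 1391.59/0.31 = 4489

Y = 4489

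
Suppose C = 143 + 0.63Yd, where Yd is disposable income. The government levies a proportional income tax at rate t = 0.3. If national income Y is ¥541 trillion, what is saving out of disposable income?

S = -2.881

Yd = (1 − 0.3)(541) = 0.7(541) = 378.7
C = 143 + 0.63(378.7) = 143 + 238.581 = 381.581
S = Yd − C = 378.7 − 381.581 = -2.881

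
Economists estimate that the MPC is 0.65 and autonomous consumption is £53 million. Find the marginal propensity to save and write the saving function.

MPS = 1 − MPC = 1 − 0.65 = 0.35
S = Y − C = -53 + 0.35Y

MPS = 0.35; S = -53 + 0.35Y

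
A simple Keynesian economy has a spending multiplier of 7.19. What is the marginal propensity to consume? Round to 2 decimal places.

k = 1/(1 − MPC), so 1 − MPC = 1/k = 1/7.19 = 0.1391
MPC = 1 − 0.1391 = 0.86

MPC = 0.86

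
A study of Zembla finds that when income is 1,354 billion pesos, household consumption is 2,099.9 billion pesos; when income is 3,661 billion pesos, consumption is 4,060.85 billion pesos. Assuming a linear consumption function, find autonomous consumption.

a = 949

MPC = ΔC/ΔY = (4060.85 − 2099.9)/(3661 − 1354) = 1960.95/2307 = 0.85
a = C − MPC·Y = 2099.9 − 0.85(1354) = 2099.9 − 1150.9 = 949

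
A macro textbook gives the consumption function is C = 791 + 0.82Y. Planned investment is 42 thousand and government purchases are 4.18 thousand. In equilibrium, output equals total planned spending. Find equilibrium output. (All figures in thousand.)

Y = C + I + G = 791 + 0.82Y + 42 + 4.18
Y − 0.82Y = 837.18
0.18Y = 837.18, so Y = 837.18/0.18 = 4651

Y = 4651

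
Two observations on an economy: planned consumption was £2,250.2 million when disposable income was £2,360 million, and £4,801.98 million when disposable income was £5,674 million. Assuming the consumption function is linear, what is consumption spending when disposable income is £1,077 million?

MPC = (4801.98 − 2250.2)/(5674 − 2360) = 2551.78/3314 = 0.77
a = 2250.2 − 0.77(2360) = 2250.2 − 1817.2 = 433
C = 433 + 0.77(1077) = 433 + 829.29 = 1262.29

C = 1262.29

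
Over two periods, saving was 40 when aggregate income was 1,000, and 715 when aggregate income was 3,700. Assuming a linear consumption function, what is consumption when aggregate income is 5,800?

MPS = ΔS/ΔY = (715 − 40)/(3700 − 1000) = 675/2700 = 0.25
MPC = 1 − MPS = 0.75
Autonomous saving = 40 − 0.25(1000) = -210, so a = 210
C = 210 + 0.75(5800) = 210 + 4350 = 4560

C = 4560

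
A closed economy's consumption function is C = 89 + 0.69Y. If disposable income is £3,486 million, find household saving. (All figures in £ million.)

S = 991.66

C = 89 + 0.69(3486) = 89 + 2405.34 = 2494.34
S = Y − C = 3486 − 2494.34 = 991.66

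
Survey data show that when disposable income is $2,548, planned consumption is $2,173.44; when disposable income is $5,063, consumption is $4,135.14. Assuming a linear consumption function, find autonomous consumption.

a = 186

MPC = ΔC/ΔY = (4135.14 − 2173.44)/(5063 − 2548) = 1961.7/2515 = 0.78
a = C − MPC·Y = 2173.44 − 0.78(2548) = 2173.44 − 1987.44 = 186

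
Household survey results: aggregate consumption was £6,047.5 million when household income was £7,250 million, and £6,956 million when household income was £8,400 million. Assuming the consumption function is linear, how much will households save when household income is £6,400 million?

S = 1024

MPC = (6956 − 6047.5)/(8400 − 7250) = 908.5/1150 = 0.79
a = 6047.5 − 0.79(7250) = 6047.5 − 5727.5 = 320
C = 320 + 0.79(6400) = 5376
S = 6400 − 5376 = 1024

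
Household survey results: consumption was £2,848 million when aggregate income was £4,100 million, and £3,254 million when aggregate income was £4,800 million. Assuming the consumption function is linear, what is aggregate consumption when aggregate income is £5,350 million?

C = 3573

MPC = (3254 − 2848)/(4800 − 4100) = 406/700 = 0.58
a = 2848 − 0.58(4100) = 2848 − 2378 = 470
C = 470 + 0.58(5350) = 470 + 3103 = 3573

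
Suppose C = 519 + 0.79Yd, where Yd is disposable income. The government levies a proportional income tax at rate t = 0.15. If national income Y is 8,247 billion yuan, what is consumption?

C = 6056.8605

Yd = (1 − 0.15)(8247) = 0.85(8247) = 7009.95
C = 519 + 0.79(7009.95) = 519 + 5537.8605 = 6056.8605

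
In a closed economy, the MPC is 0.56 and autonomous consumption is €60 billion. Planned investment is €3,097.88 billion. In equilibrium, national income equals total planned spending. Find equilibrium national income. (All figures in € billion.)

Y = 7177

Y = C + I = 60 + 0.56Y + 3097.88
Y − 0.56Y = 3157.88
0.44Y = 3157.88, so Y = 3157.88/0.44 = 7177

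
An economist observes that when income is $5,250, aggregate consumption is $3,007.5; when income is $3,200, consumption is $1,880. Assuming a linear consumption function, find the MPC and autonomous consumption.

MPC = ΔC/ΔY = (3007.5 − 1880)/(5250 − 3200) = 1127.5/2050 = 0.55
a = C − MPC·Y = 1880 − 0.55(3200) = 1880 − 1760 = 120

MPC = 0.55; a = 120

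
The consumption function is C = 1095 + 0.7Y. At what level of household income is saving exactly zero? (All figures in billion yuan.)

Y = 3650

At break-even, C = Y: 1095 + 0.7Y = Y
0.3Y = 1095, so Y = 1095/0.3 = 3650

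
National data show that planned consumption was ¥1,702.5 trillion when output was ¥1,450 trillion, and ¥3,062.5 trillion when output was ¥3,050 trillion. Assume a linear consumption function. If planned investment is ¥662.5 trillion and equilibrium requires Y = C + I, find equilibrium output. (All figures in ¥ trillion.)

Y = 7550

MPC = (3062.5 − 1702.5)/(3050 − 1450) = 1360/1600 = 0.85
a = 1702.5 − 0.85(1450) = 470
Equilibrium: Y = 470 + 0.85Y + 662.5
0.15Y = 1132.5, so Y = 1132.5/0.15 = 7550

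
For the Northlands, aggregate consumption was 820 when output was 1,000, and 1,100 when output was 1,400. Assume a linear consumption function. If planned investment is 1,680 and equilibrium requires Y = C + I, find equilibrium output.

MPC = (1100 − 820)/(1400 − 1000) = 280/400 = 0.7
a = 820 − 0.7(1000) = 120
Equilibrium: Y = 120 + 0.7Y + 1680
0.3Y = 1800, so Y = 1800/0.3 = 6000

Y = 6000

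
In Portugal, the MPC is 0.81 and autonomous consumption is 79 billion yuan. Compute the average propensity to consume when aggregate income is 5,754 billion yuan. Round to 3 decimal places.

C = 79 + 0.81(5754) = 4739.74
APC = C/Y = 4739.74/5754 = 0.824

APC = 0.824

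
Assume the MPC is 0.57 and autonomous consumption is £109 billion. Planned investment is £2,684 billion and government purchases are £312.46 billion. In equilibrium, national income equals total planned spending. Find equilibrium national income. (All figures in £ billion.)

Y = 7222

Y = C + I + G = 109 + 0.57Y + 2684 + 312.46
Y − 0.57Y = 3105.46
0.43Y = 3105.46, so Y = 3105.46/0.43 = 7222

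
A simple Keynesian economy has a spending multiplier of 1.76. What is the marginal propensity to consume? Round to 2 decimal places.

k = 1/(1 − MPC), so 1 − MPC = 1/k = 1/1.76 = 0.5682
MPC = 1 − 0.5682 = 0.43

MPC = 0.43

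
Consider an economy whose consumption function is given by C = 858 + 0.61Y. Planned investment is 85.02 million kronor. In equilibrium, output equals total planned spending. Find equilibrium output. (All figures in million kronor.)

Y = 2418

Y = C + I = 858 + 0.61Y + 85.02
Y − 0.61Y = 943.02
0.39Y = 943.02, so Y = 943.02/0.39 = 2418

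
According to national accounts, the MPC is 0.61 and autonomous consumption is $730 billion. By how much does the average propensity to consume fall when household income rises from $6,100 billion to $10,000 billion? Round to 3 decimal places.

At Y = 6100: C = 730 + 0.61(6100) = 4451, APC = 4451/6100 = 0.7297
At Y = 10000: C = 6830, APC = 6830/10000 = 0.6830
Fall in APC = 0.7297 − 0.6830 = 0.0467 ≈ 0.047

ΔAPC = 0.047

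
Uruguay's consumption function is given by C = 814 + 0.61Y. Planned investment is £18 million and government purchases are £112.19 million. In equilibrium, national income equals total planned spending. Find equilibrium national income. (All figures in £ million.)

Y = C + I + G = 814 + 0.61Y + 18 + 112.19
Y − 0.61Y = 944.19
0.39Y = 944.19, so Y = 944.19/0.39 = 2421

Y = 2421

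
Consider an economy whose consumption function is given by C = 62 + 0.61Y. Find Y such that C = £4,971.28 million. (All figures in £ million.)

62 + 0.61Y = 4971.28
0.61Y = 4909.28, so Y = 4909.28/0.61 = 8048

Y = 8048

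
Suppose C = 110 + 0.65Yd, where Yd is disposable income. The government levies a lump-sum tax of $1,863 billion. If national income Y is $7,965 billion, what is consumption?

C = 4076.3

Yd = Y − T = 7965 − 1863 = 6102
C = 110 + 0.65(6102) = 110 + 3966.3 = 4076.3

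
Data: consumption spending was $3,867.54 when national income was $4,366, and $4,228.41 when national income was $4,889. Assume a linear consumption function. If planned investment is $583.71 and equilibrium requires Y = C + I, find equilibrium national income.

MPC = (4228.41 − 3867.54)/(4889 − 4366) = 360.87/523 = 0.69
a = 3867.54 − 0.69(4366) = 855
Equilibrium: Y = 855 + 0.69Y + 583.71
0.31Y = 1438.71, so Y = 1438.71/0.31 = 4641

Y = 4641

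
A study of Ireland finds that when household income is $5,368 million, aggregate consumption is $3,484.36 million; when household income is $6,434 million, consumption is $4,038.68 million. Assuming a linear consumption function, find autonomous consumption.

MPC = ΔC/ΔY = (4038.68 − 3484.36)/(6434 − 5368) = 554.32/1066 = 0.52
a = C − MPC·Y = 3484.36 − 0.52(5368) = 3484.36 − 2791.36 = 693

a = 693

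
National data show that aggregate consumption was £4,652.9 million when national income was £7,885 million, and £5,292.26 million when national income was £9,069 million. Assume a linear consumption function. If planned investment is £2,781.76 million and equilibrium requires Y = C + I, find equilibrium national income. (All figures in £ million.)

Y = 6906

MPC = (5292.26 − 4652.9)/(9069 − 7885) = 639.36/1184 = 0.54
a = 4652.9 − 0.54(7885) = 395
Equilibrium: Y = 395 + 0.54Y + 2781.76
0.46Y = 3176.76, so Y = 3176.76/0.46 = 6906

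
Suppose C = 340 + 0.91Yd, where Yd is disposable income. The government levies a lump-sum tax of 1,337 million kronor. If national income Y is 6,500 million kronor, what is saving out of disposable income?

S = 124.67

Yd = Y − T = 6500 − 1337 = 5163
C = 340 + 0.91(5163) = 340 + 4698.33 = 5038.33
S = Yd − C = 5163 − 5038.33 = 124.67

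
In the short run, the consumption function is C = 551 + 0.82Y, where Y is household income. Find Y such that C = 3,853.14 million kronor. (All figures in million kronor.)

551 + 0.82Y = 3853.14
0.82Y = 3302.14, so Y = 3302.14/0.82 = 4027

Y = 4027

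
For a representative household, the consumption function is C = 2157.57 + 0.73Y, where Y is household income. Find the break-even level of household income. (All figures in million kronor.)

Y = 7991

At break-even, C = Y: 2157.57 + 0.73Y = Y
0.27Y = 2157.57, so Y = 2157.57/0.27 = 7991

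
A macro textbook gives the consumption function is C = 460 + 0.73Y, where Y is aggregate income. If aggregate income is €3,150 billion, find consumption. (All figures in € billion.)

C = 460 + 0.73(3150) = 460 + 2299.5 = 2759.5

C = 2759.5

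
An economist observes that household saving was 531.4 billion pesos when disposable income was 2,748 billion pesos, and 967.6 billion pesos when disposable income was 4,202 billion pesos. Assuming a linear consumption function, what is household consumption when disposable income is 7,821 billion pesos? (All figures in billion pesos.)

C = 5767.7

MPS = ΔS/ΔY = (967.6 − 531.4)/(4202 − 2748) = 436.2/1454 = 0.3
MPC = 1 − MPS = 0.7
Autonomous saving = 531.4 − 0.3(2748) = -293, so a = 293
C = 293 + 0.7(7821) = 293 + 5474.7 = 5767.7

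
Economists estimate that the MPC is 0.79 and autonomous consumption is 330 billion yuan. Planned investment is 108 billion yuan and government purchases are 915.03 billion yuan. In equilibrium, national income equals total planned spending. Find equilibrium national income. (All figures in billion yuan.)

Y = C + I + G = 330 + 0.79Y + 108 + 915.03
Y − 0.79Y = 1353.03
0.21Y = 1353.03, so Y = 1353.03/0.21 = 6443

Y = 6443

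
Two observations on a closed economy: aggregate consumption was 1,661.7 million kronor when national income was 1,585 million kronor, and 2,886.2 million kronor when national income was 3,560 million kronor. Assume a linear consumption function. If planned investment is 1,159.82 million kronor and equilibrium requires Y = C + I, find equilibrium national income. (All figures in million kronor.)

Y = 4839

MPC = (2886.2 − 1661.7)/(3560 − 1585) = 1224.5/1975 = 0.62
a = 1661.7 − 0.62(1585) = 679
Equilibrium: Y = 679 + 0.62Y + 1159.82
0.38Y = 1838.82, so Y = 1838.82/0.38 = 4839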